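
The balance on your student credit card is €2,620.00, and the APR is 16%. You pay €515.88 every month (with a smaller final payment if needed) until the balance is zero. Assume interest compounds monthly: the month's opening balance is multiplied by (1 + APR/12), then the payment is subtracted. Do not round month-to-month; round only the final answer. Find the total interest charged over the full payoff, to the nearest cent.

€111.68

Monthly rate r = 16%/12 = 1.33333% = 0.0133333.
Payoff takes n = ⌈−ln(1 − rB₀/P)/ln(1+r)⌉ = ⌈5.294⌉ = 6 payments; the last is €152.28.
Total paid = 5·€515.88 + €152.28 = €2,731.68.
Total interest = total paid − principal = €2,731.68 − €2,620.00 = €111.68.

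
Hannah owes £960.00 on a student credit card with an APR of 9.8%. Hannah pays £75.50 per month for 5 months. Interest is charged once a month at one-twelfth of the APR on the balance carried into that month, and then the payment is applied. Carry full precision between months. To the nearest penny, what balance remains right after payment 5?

Monthly rate r = 9.8%/12 = 0.816667% = 0.00816667.
Each month: B ← B·(1+r) − £75.50.
Month 1: interest £7.84; balance after payment £892.34.
Month 2: interest £7.29; balance after payment £824.13.
Month 3: interest £6.73; balance after payment £755.36.
Month 4: interest £6.17; balance after payment £686.03.
Month 5: interest £5.60; balance after payment £616.13.

£616.13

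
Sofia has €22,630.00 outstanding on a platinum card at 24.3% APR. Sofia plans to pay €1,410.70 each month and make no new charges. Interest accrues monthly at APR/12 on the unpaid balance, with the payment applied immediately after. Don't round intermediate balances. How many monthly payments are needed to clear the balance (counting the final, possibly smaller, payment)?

Monthly rate r = 24.3%/12 = 2.025% = 0.02025.
Recurrence: B ← B·(1+r) − €1,410.70.
Month 1: interest €458.26; balance after payment €21,677.56.
Month 2: interest €438.97; balance after payment €20,705.83.
Closed form: n = −ln(1 − rB₀/P)/ln(1+r) = −ln(0.67516)/ln(1.02025) ≈ 19.594, so the balance reaches zero during payment 20.

20 months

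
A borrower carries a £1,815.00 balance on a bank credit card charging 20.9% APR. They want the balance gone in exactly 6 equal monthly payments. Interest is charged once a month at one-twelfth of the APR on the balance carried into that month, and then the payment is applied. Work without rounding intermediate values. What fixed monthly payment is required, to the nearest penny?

£321.21

Monthly rate r = 20.9%/12 = 1.74167% = 0.0174167.
Level-payment amortization: P = B₀·r / (1 − (1+r)^(−n)) = 1815.00·0.0174167 / (1 − 1.01742^(−6)).
Denominator 1 − (1+r)^(−6) = 0.0984145095.
P = 31.6113 / 0.0984145095 ≈ 321.21.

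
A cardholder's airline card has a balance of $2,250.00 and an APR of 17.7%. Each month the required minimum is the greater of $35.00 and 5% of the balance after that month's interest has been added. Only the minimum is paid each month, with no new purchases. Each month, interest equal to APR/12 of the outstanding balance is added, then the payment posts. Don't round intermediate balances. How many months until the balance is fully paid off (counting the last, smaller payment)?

Monthly rate r = 17.7%/12 = 1.475% = 0.01475.
While 5% of the post-interest balance exceeds $35.00, each month B ← (B·(1+r))·(1 − 0.05), i.e. B shrinks by the factor (1+r)·0.95 = 0.96401.
This holds for months 1–33. Entering month 34 the balance is $671.29; 5% of the post-interest balance is now below $35.00, so the flat $35.00 minimum applies from here.
From month 34 a fixed $35.00 at rate r clears $671.29 in 23 more payments. Total: 33 + 23 = 56 months.

56 months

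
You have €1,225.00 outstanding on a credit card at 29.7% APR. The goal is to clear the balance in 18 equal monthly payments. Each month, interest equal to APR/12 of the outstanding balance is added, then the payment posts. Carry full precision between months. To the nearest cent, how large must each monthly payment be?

€85.16

Monthly rate r = 29.7%/12 = 2.475% = 0.02475.
Level-payment amortization: P = B₀·r / (1 − (1+r)^(−n)) = 1225.00·0.02475 / (1 − 1.02475^(−18)).
Denominator 1 − (1+r)^(−18) = 0.356012683.
P = 30.3187 / 0.356012683 ≈ 85.16.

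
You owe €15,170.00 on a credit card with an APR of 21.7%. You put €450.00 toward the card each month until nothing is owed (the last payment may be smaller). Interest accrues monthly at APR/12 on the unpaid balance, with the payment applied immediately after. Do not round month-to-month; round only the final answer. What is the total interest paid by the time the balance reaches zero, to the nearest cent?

€8,448.83

Monthly rate r = 21.7%/12 = 1.80833% = 0.0180833.
Payoff takes n = ⌈−ln(1 − rB₀/P)/ln(1+r)⌉ = ⌈52.484⌉ = 53 payments; the last is €218.83.
Total paid = 52·€450.00 + €218.83 = €23,618.83.
Total interest = total paid − principal = €23,618.83 − €15,170.00 = €8,448.83.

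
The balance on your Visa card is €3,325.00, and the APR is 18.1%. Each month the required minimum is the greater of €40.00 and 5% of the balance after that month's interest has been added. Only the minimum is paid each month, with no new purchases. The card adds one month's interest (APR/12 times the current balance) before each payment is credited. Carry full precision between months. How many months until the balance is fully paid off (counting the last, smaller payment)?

64 months

Monthly rate r = 18.1%/12 = 1.50833% = 0.0150833.
While 5% of the post-interest balance exceeds €40.00, each month B ← (B·(1+r))·(1 − 0.05), i.e. B shrinks by the factor (1+r)·0.95 = 0.96433.
This holds for months 1–40. Entering month 41 the balance is €777.69; 5% of the post-interest balance is now below €40.00, so the flat €40.00 minimum applies from here.
From month 41 a fixed €40.00 at rate r clears €777.69 in 24 more payments. Total: 40 + 24 = 64 months.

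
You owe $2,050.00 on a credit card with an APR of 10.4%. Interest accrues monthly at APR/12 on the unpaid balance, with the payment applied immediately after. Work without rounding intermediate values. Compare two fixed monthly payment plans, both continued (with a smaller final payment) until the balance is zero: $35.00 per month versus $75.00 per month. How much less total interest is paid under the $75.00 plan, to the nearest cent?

Monthly rate r = 10.4%/12 = 0.866667% = 0.00866667.
At $35.00/mo: n = ⌈−ln(1 − rB₀/P)/ln(1+r)⌉ = 83 payments (last $3.66); total interest = total paid − $2,050.00 = $823.66.
At $75.00/mo: 32 payments (last $24.78); total interest $299.78.
Interest saved = $823.66 − $299.78 = $523.88.

$523.88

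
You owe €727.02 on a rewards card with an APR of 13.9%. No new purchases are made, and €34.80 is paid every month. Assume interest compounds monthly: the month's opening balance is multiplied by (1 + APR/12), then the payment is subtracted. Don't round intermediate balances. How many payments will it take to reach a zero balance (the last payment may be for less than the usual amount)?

25 months

Monthly rate r = 13.9%/12 = 1.15833% = 0.0115833.
Recurrence: B ← B·(1+r) − €34.80.
Month 1: interest €8.42; balance after payment €700.64.
Month 2: interest €8.12; balance after payment €673.96.
Closed form: n = −ln(1 − rB₀/P)/ln(1+r) = −ln(0.75801)/ln(1.01158) ≈ 24.057, so the balance reaches zero during payment 25.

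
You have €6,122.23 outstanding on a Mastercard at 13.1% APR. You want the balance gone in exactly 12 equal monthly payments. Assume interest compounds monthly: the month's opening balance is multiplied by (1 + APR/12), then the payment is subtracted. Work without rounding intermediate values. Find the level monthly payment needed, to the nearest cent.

Monthly rate r = 13.1%/12 = 1.09167% = 0.0109167.
Level-payment amortization: P = B₀·r / (1 − (1+r)^(−n)) = 6122.23·0.0109167 / (1 − 1.01092^(−12)).
Denominator 1 − (1+r)^(−12) = 0.122159285.
P = 66.8343 / 0.122159285 ≈ 547.11.

€547.11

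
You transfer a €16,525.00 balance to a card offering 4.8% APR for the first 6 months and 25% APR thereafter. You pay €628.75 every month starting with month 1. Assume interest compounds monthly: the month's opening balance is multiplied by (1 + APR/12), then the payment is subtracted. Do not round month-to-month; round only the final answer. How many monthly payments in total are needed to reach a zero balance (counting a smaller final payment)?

Promo months 1–6 at r₀ = 4.8%/12 = 0.004; months 7+ at r₁ = 25%/12 = 0.0208333.
After month 6: iterate B ← B·(1+r₀) − €628.75 for 6 months → €13,115.16.
Then at r₁ with €628.75/mo: n₂ = −ln(1 − r₁·B/P)/ln(1+r₁) ≈ 27.65 → 28 more payments.

34 payments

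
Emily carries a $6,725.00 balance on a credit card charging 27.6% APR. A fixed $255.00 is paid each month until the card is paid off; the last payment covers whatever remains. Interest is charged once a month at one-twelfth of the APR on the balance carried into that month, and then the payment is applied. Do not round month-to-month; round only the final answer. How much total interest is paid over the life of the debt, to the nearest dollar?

$3,736

Monthly rate r = 27.6%/12 = 2.3% = 0.023.
Payoff takes n = ⌈−ln(1 − rB₀/P)/ln(1+r)⌉ = ⌈41.023⌉ = 42 payments; the last is $6.01.
Total paid = 41·$255.00 + $6.01 = $10,461.01.
Total interest = total paid − principal = $10,461.01 − $6,725.00 = $3,736.01.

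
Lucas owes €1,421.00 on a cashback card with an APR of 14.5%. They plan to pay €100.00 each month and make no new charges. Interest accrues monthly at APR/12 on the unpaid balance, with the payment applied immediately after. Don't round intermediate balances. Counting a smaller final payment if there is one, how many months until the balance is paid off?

16 months

Monthly rate r = 14.5%/12 = 1.20833% = 0.0120833.
Recurrence: B ← B·(1+r) − €100.00.
Month 1: interest €17.17; balance after payment €1,338.17.
Month 2: interest €16.17; balance after payment €1,254.34.
Closed form: n = −ln(1 − rB₀/P)/ln(1+r) = −ln(0.8283)/ln(1.01208) ≈ 15.684, so the balance reaches zero during payment 16.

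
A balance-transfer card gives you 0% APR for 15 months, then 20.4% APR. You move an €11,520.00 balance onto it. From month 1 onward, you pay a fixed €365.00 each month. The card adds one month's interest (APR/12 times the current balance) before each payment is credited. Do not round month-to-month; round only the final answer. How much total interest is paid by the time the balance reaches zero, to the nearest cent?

Promo months 1–15 at r₀ = 0%/12 = 0; months 16+ at r₁ = 20.4%/12 = 0.017.
After month 15 (no interest yet): B = €11,520.00 − 15·€365.00 = €6,045.00.
Then at r₁ with €365.00/mo: n₂ = −ln(1 − r₁·B/P)/ln(1+r₁) ≈ 19.62 → 20 more payments.
Total paid = 34·€365.00 + €225.29 = €12,635.29; interest = €12,635.29 − €11,520.00 = €1,115.29.

€1,115.29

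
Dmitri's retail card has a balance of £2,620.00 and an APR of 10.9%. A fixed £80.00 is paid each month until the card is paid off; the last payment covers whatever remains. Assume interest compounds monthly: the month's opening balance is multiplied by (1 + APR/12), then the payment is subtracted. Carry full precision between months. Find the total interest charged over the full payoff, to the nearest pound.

Monthly rate r = 10.9%/12 = 0.908333% = 0.00908333.
Payoff takes n = ⌈−ln(1 − rB₀/P)/ln(1+r)⌉ = ⌈39.047⌉ = 40 payments; the last is £3.82.
Total paid = 39·£80.00 + £3.82 = £3,123.82.
Total interest = total paid − principal = £3,123.82 − £2,620.00 = £503.82.

£504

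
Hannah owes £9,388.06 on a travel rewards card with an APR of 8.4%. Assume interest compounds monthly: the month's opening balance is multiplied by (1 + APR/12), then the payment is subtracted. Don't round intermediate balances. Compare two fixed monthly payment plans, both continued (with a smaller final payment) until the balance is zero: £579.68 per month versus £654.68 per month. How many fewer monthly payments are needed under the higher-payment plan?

Monthly rate r = 8.4%/12 = 0.7% = 0.007.
At £579.68/mo: n = ⌈−ln(1 − rB₀/P)/ln(1+r)⌉ = 18 payments (last £144.84); total interest = total paid − £9,388.06 = £611.34.
At £654.68/mo: 16 payments (last £108.06); total interest £540.20.
Payments saved = 18 − 16 = 2.

2 fewer payments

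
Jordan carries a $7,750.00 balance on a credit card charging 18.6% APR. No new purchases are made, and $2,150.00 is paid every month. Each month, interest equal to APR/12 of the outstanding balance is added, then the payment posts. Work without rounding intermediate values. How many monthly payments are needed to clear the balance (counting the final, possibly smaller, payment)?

Monthly rate r = 18.6%/12 = 1.55% = 0.0155.
Recurrence: B ← B·(1+r) − $2,150.00.
Month 1: interest $120.13; balance after payment $5,720.12.
Month 2: interest $88.66; balance after payment $3,658.79.
Month 3: interest $56.71; balance after payment $1,565.50.
Month 4: interest $24.27; balance after payment $0.00.

4 months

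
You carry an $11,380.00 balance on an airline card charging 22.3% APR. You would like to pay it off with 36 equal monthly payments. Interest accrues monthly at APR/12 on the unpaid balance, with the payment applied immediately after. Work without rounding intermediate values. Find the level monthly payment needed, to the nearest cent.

$436.38

Monthly rate r = 22.3%/12 = 1.85833% = 0.0185833.
Level-payment amortization: P = B₀·r / (1 − (1+r)^(−n)) = 11380.00·0.0185833 / (1 − 1.01858^(−36)).
Denominator 1 − (1+r)^(−36) = 0.48462466.
P = 211.478 / 0.48462466 ≈ 436.38.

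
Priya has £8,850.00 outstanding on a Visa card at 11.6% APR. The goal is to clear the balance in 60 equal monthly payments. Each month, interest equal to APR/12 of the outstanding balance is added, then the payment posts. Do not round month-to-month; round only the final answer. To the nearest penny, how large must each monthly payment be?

Monthly rate r = 11.6%/12 = 0.966667% = 0.00966667.
Level-payment amortization: P = B₀·r / (1 − (1+r)^(−n)) = 8850.00·0.00966667 / (1 − 1.00967^(−60)).
Denominator 1 − (1+r)^(−60) = 0.43853992.
P = 85.55 / 0.43853992 ≈ 195.08.

£195.08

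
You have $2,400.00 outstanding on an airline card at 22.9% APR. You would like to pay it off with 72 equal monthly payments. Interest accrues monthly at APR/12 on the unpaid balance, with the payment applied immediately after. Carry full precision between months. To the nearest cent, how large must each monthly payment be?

Monthly rate r = 22.9%/12 = 1.90833% = 0.0190833.
Level-payment amortization: P = B₀·r / (1 − (1+r)^(−n)) = 2400.00·0.0190833 / (1 − 1.01908^(−72)).
Denominator 1 − (1+r)^(−72) = 0.74360965.
P = 45.8 / 0.74360965 ≈ 61.59.

$61.59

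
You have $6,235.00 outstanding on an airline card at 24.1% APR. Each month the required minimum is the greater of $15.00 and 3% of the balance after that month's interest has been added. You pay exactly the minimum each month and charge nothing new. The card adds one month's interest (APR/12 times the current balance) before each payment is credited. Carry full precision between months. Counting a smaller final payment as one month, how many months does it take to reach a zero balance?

295 months

Monthly rate r = 24.1%/12 = 2.00833% = 0.0200833.
While 3% of the post-interest balance exceeds $15.00, each month B ← (B·(1+r))·(1 − 0.03), i.e. B shrinks by the factor (1+r)·0.97 = 0.98948.
This holds for months 1–241. Entering month 242 the balance is $487.55; 3% of the post-interest balance is now below $15.00, so the flat $15.00 minimum applies from here.
From month 242 a fixed $15.00 at rate r clears $487.55 in 54 more payments. Total: 241 + 54 = 295 months.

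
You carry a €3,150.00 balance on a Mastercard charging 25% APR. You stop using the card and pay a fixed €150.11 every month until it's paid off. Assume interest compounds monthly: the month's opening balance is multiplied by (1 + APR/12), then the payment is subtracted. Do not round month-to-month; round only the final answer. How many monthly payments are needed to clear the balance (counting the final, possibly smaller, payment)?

28 payments

Monthly rate r = 25%/12 = 2.08333% = 0.0208333.
Recurrence: B ← B·(1+r) − €150.11.
Month 1: interest €65.62; balance after payment €3,065.51.
Month 2: interest €63.86; balance after payment €2,979.27.
Closed form: n = −ln(1 − rB₀/P)/ln(1+r) = −ln(0.56282)/ln(1.02083) ≈ 27.877, so the balance reaches zero during payment 28.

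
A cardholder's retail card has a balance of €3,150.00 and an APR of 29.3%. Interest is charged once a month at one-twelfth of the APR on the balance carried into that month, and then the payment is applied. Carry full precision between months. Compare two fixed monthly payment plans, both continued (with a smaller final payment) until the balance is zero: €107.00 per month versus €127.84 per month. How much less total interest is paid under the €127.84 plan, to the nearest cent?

Monthly rate r = 29.3%/12 = 2.44167% = 0.0244167.
At €107.00/mo: n = ⌈−ln(1 − rB₀/P)/ln(1+r)⌉ = 53 payments (last €63.76); total interest = total paid − €3,150.00 = €2,477.76.
At €127.84/mo: 39 payments (last €19.75); total interest €1,727.67.
Interest saved = €2,477.76 − €1,727.67 = €750.09.

€750.09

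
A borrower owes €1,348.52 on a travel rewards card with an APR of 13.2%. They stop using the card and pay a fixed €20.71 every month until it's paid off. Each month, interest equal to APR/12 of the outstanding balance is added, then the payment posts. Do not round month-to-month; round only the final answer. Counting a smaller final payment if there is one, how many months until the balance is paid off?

Monthly rate r = 13.2%/12 = 1.1% = 0.011.
Recurrence: B ← B·(1+r) − €20.71.
Month 1: interest €14.83; balance after payment €1,342.64.
Month 2: interest €14.77; balance after payment €1,336.70.
Closed form: n = −ln(1 − rB₀/P)/ln(1+r) = −ln(0.28374)/ln(1.011) ≈ 115.146, so the balance reaches zero during payment 116.

116 payments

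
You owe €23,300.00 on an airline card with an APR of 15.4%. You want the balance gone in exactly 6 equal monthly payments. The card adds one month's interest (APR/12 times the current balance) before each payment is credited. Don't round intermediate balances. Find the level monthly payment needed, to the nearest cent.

€4,059.61

Monthly rate r = 15.4%/12 = 1.28333% = 0.0128333.
Level-payment amortization: P = B₀·r / (1 − (1+r)^(−n)) = 23300.00·0.0128333 / (1 − 1.01283^(−6)).
Denominator 1 − (1+r)^(−6) = 0.0736564451.
P = 299.017 / 0.0736564451 ≈ 4059.61.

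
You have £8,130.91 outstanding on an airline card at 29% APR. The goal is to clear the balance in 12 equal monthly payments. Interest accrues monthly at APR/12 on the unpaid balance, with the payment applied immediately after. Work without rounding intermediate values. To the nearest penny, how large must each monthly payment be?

£788.66

Monthly rate r = 29%/12 = 2.41667% = 0.0241667.
Level-payment amortization: P = B₀·r / (1 − (1+r)^(−n)) = 8130.91·0.0241667 / (1 − 1.02417^(−12)).
Denominator 1 − (1+r)^(−12) = 0.24915143.
P = 196.497 / 0.24915143 ≈ 788.66.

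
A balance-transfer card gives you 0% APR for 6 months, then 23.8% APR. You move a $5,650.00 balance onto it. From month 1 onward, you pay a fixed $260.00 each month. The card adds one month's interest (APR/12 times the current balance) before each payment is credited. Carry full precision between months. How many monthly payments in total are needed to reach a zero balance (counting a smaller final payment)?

26 payments

Promo months 1–6 at r₀ = 0%/12 = 0; months 7+ at r₁ = 23.8%/12 = 0.0198333.
After month 6 (no interest yet): B = $5,650.00 − 6·$260.00 = $4,090.00.
Then at r₁ with $260.00/mo: n₂ = −ln(1 − r₁·B/P)/ln(1+r₁) ≈ 19.04 → 20 more payments.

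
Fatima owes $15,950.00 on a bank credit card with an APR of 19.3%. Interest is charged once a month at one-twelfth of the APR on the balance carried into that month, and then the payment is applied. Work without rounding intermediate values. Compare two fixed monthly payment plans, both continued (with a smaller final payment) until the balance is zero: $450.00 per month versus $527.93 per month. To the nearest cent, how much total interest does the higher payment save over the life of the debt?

Monthly rate r = 19.3%/12 = 1.60833% = 0.0160833.
At $450.00/mo: n = ⌈−ln(1 − rB₀/P)/ln(1+r)⌉ = 53 payments (last $407.62); total interest = total paid − $15,950.00 = $7,857.62.
At $527.93/mo: 42 payments (last $371.36); total interest $6,066.49.
Interest saved = $7,857.62 − $6,066.49 = $1,791.13.

$1,791.13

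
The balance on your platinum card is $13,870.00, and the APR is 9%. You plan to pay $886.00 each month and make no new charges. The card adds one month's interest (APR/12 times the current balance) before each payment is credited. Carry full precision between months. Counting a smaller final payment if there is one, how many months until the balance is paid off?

17 payments

Monthly rate r = 9%/12 = 0.75% = 0.0075.
Recurrence: B ← B·(1+r) − $886.00.
Month 1: interest $104.02; balance after payment $13,088.02.
Month 2: interest $98.16; balance after payment $12,300.19.
Closed form: n = −ln(1 − rB₀/P)/ln(1+r) = −ln(0.88259)/ln(1.0075) ≈ 16.715, so the balance reaches zero during payment 17.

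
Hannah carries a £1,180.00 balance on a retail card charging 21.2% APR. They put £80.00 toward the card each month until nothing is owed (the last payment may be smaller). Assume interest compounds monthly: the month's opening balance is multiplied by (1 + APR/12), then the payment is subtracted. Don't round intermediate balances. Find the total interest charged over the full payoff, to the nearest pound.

£199

Monthly rate r = 21.2%/12 = 1.76667% = 0.0176667.
Payoff takes n = ⌈−ln(1 − rB₀/P)/ln(1+r)⌉ = ⌈17.239⌉ = 18 payments; the last is £19.23.
Total paid = 17·£80.00 + £19.23 = £1,379.23.
Total interest = total paid − principal = £1,379.23 − £1,180.00 = £199.23.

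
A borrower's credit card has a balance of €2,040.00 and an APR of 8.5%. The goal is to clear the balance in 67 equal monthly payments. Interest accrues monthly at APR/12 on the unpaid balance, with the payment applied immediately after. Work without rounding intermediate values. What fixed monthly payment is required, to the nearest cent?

€38.35

Monthly rate r = 8.5%/12 = 0.708333% = 0.00708333.
Level-payment amortization: P = B₀·r / (1 − (1+r)^(−n)) = 2040.00·0.00708333 / (1 − 1.00708^(−67)).
Denominator 1 − (1+r)^(−67) = 0.376814102.
P = 14.45 / 0.376814102 ≈ 38.35.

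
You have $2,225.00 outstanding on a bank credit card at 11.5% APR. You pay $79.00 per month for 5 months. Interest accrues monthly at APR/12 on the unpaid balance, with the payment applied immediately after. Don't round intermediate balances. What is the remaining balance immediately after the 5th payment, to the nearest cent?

$1,931.03

Monthly rate r = 11.5%/12 = 0.958333% = 0.00958333.
Each month: B ← B·(1+r) − $79.00.
Month 1: interest $21.32; balance after payment $2,167.32.
Month 2: interest $20.77; balance after payment $2,109.09.
Month 3: interest $20.21; balance after payment $2,050.31.
Month 4: interest $19.65; balance after payment $1,990.95.
Month 5: interest $19.08; balance after payment $1,931.03.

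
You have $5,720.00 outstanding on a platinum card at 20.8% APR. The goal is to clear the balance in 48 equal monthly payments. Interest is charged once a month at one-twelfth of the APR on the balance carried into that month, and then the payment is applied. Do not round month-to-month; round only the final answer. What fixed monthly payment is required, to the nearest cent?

$176.51

Monthly rate r = 20.8%/12 = 1.73333% = 0.0173333.
Level-payment amortization: P = B₀·r / (1 − (1+r)^(−n)) = 5720.00·0.0173333 / (1 − 1.01733^(−48)).
Denominator 1 − (1+r)^(−48) = 0.561708729.
P = 99.1467 / 0.561708729 ≈ 176.51.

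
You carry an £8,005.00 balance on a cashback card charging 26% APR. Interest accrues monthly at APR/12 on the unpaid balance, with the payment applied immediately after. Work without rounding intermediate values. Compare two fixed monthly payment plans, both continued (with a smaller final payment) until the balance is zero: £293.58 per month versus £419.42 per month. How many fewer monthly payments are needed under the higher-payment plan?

17 fewer payments

Monthly rate r = 26%/12 = 2.16667% = 0.0216667.
At £293.58/mo: n = ⌈−ln(1 − rB₀/P)/ln(1+r)⌉ = 42 payments (last £201.46); total interest = total paid − £8,005.00 = £4,233.24.
At £419.42/mo: 25 payments (last £375.76); total interest £2,436.84.
Payments saved = 42 − 25 = 17.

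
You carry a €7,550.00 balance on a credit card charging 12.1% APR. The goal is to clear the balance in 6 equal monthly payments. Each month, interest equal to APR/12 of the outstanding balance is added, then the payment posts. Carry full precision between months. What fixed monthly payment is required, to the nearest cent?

€1,303.11

Monthly rate r = 12.1%/12 = 1.00833% = 0.0100833.
Level-payment amortization: P = B₀·r / (1 − (1+r)^(−n)) = 7550.00·0.0100833 / (1 − 1.01008^(−6)).
Denominator 1 − (1+r)^(−6) = 0.0584209891.
P = 76.1292 / 0.0584209891 ≈ 1303.11.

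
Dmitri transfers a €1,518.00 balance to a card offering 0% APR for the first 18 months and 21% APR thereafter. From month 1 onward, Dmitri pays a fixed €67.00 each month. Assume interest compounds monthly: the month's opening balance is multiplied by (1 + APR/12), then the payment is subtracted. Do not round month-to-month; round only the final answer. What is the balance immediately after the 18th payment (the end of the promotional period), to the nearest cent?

€312.00

Promo months 1–18 at r₀ = 0%/12 = 0; months 19+ at r₁ = 21%/12 = 0.0175.
After month 18 (no interest yet): B = €1,518.00 − 18·€67.00 = €312.00.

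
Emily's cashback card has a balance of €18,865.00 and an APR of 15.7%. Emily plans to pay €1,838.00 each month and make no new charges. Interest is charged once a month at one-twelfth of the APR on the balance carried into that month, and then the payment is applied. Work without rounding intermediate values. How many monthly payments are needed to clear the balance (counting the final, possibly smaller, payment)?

Monthly rate r = 15.7%/12 = 1.30833% = 0.0130833.
Recurrence: B ← B·(1+r) − €1,838.00.
Month 1: interest €246.82; balance after payment €17,273.82.
Month 2: interest €226.00; balance after payment €15,661.82.
Closed form: n = −ln(1 − rB₀/P)/ln(1+r) = −ln(0.86571)/ln(1.01308) ≈ 11.094, so the balance reaches zero during payment 12.

12 months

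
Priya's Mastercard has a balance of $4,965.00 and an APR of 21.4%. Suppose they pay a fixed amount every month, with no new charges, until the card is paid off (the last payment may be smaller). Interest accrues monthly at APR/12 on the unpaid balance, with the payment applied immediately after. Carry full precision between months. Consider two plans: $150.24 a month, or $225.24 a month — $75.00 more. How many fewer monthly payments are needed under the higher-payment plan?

Monthly rate r = 21.4%/12 = 1.78333% = 0.0178333.
At $150.24/mo: n = ⌈−ln(1 − rB₀/P)/ln(1+r)⌉ = 51 payments (last $52.84); total interest = total paid − $4,965.00 = $2,599.84.
At $225.24/mo: 29 payments (last $57.24); total interest $1,398.96.
Payments saved = 51 − 29 = 22.

22 fewer payments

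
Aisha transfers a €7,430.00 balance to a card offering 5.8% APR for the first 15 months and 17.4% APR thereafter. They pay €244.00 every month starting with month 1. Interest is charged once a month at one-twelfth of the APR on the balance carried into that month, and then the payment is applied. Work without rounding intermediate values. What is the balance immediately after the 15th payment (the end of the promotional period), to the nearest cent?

€4,200.83

Promo months 1–15 at r₀ = 5.8%/12 = 0.00483333; months 16+ at r₁ = 17.4%/12 = 0.0145.
After month 15: iterate B ← B·(1+r₀) − €244.00 for 15 months → €4,200.83.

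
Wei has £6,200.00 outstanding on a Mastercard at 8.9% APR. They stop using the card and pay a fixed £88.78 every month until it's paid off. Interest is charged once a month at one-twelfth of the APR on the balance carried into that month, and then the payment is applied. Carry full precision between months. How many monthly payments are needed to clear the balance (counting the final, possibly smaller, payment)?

Monthly rate r = 8.9%/12 = 0.741667% = 0.00741667.
Recurrence: B ← B·(1+r) − £88.78.
Month 1: interest £45.98; balance after payment £6,157.20.
Month 2: interest £45.67; balance after payment £6,114.09.
Closed form: n = −ln(1 − rB₀/P)/ln(1+r) = −ln(0.48205)/ln(1.00742) ≈ 98.751, so the balance reaches zero during payment 99.

99 months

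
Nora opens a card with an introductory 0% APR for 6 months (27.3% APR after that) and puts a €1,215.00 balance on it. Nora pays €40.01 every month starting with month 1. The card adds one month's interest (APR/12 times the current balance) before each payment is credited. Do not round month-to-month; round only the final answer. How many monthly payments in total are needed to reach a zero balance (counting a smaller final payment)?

Promo months 1–6 at r₀ = 0%/12 = 0; months 7+ at r₁ = 27.3%/12 = 0.02275.
After month 6 (no interest yet): B = €1,215.00 − 6·€40.01 = €974.94.
Then at r₁ with €40.01/mo: n₂ = −ln(1 − r₁·B/P)/ln(1+r₁) ≈ 35.93 → 36 more payments.

42 payments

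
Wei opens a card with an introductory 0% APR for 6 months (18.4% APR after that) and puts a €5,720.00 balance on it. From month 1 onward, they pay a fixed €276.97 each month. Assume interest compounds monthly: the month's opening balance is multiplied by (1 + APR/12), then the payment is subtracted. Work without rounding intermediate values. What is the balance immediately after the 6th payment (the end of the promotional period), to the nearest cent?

Promo months 1–6 at r₀ = 0%/12 = 0; months 7+ at r₁ = 18.4%/12 = 0.0153333.
After month 6 (no interest yet): B = €5,720.00 − 6·€276.97 = €4,058.18.

€4,058.18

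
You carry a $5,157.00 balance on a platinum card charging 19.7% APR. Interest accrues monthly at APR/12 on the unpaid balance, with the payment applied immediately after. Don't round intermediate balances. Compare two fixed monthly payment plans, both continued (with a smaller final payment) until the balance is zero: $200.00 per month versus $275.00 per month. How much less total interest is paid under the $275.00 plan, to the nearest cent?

$546.17

Monthly rate r = 19.7%/12 = 1.64167% = 0.0164167.
At $200.00/mo: n = ⌈−ln(1 − rB₀/P)/ln(1+r)⌉ = 34 payments (last $161.01); total interest = total paid − $5,157.00 = $1,604.01.
At $275.00/mo: 23 payments (last $164.84); total interest $1,057.84.
Interest saved = $1,604.01 − $1,057.84 = $546.17.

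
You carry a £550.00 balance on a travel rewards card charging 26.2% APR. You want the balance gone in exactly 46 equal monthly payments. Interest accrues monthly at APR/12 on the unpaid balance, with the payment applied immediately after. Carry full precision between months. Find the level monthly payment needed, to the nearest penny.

£19.07

Monthly rate r = 26.2%/12 = 2.18333% = 0.0218333.
Level-payment amortization: P = B₀·r / (1 − (1+r)^(−n)) = 550.00·0.0218333 / (1 − 1.02183^(−46)).
Denominator 1 − (1+r)^(−46) = 0.629731322.
P = 12.0083 / 0.629731322 ≈ 19.07.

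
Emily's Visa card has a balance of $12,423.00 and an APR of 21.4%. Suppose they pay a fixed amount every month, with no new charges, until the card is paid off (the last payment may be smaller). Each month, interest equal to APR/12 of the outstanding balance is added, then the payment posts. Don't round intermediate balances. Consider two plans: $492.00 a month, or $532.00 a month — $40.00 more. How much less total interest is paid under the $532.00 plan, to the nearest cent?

Monthly rate r = 21.4%/12 = 1.78333% = 0.0178333.
At $492.00/mo: n = ⌈−ln(1 − rB₀/P)/ln(1+r)⌉ = 34 payments (last $419.54); total interest = total paid − $12,423.00 = $4,232.54.
At $532.00/mo: 31 payments (last $251.40); total interest $3,788.40.
Interest saved = $4,232.54 − $3,788.40 = $444.14.

$444.14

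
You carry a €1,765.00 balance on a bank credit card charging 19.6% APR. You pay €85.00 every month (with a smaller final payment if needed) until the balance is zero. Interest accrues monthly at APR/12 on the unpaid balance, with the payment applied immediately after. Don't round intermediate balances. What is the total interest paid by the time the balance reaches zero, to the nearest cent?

Monthly rate r = 19.6%/12 = 1.63333% = 0.0163333.
Payoff takes n = ⌈−ln(1 − rB₀/P)/ln(1+r)⌉ = ⌈25.568⌉ = 26 payments; the last is €48.46.
Total paid = 25·€85.00 + €48.46 = €2,173.46.
Total interest = total paid − principal = €2,173.46 − €1,765.00 = €408.46.

€408.46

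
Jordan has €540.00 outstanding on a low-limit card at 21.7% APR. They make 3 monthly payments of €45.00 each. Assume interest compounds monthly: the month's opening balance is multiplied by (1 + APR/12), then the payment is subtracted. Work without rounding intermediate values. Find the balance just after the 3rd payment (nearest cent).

Monthly rate r = 21.7%/12 = 1.80833% = 0.0180833.
Each month: B ← B·(1+r) − €45.00.
Month 1: interest €9.77; balance after payment €504.76.
Month 2: interest €9.13; balance after payment €468.89.
Month 3: interest €8.48; balance after payment €432.37.

€432.37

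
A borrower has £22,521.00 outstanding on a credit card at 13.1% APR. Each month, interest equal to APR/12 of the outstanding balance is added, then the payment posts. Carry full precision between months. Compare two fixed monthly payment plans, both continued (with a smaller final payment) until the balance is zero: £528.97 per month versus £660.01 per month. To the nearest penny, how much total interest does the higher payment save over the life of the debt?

£2,125.54

Monthly rate r = 13.1%/12 = 1.09167% = 0.0109167.
At £528.97/mo: n = ⌈−ln(1 − rB₀/P)/ln(1+r)⌉ = 58 payments (last £302.66); total interest = total paid − £22,521.00 = £7,932.95.
At £660.01/mo: 43 payments (last £607.99); total interest £5,807.41.
Interest saved = £7,932.95 − £5,807.41 = £2,125.54.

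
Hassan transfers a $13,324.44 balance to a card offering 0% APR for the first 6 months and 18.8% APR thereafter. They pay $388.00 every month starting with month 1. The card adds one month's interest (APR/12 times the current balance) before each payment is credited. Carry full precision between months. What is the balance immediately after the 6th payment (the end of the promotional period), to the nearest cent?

Promo months 1–6 at r₀ = 0%/12 = 0; months 7+ at r₁ = 18.8%/12 = 0.0156667.
After month 6 (no interest yet): B = $13,324.44 − 6·$388.00 = $10,996.44.

$10,996.44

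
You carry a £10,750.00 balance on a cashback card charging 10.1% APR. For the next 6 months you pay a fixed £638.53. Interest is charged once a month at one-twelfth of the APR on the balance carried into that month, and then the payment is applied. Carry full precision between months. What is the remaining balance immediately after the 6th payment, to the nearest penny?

£7,391.72

Monthly rate r = 10.1%/12 = 0.841667% = 0.00841667.
Each month: B ← B·(1+r) − £638.53.
Month 1: interest £90.48; balance after payment £10,201.95.
Month 2: interest £85.87; balance after payment £9,649.29.
Month 3: interest £81.21; balance after payment £9,091.97.
Month 4: interest £76.52; balance after payment £8,529.96.
Month 5: interest £71.79; balance after payment £7,963.23.
Month 6: interest £67.02; balance after payment £7,391.72.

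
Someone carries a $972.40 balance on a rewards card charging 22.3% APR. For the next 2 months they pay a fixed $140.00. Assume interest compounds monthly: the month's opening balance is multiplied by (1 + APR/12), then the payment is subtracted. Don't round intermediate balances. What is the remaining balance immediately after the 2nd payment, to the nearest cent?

Monthly rate r = 22.3%/12 = 1.85833% = 0.0185833.
Each month: B ← B·(1+r) − $140.00.
Month 1: interest $18.07; balance after payment $850.47.
Month 2: interest $15.80; balance after payment $726.28.

$726.28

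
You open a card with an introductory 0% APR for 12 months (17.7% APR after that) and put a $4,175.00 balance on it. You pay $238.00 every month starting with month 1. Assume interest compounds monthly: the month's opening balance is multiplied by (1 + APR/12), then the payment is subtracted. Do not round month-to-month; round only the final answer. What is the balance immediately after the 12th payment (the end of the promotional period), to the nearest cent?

Promo months 1–12 at r₀ = 0%/12 = 0; months 13+ at r₁ = 17.7%/12 = 0.01475.
After month 12 (no interest yet): B = $4,175.00 − 12·$238.00 = $1,319.00.

$1,319.00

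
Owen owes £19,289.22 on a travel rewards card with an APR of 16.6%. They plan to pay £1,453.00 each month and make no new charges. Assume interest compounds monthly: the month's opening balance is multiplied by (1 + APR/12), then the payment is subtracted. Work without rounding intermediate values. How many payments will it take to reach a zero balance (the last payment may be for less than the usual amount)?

15 months

Monthly rate r = 16.6%/12 = 1.38333% = 0.0138333.
Recurrence: B ← B·(1+r) − £1,453.00.
Month 1: interest £266.83; balance after payment £18,103.05.
Month 2: interest £250.43; balance after payment £16,900.48.
Closed form: n = −ln(1 − rB₀/P)/ln(1+r) = −ln(0.81636)/ln(1.01383) ≈ 14.769, so the balance reaches zero during payment 15.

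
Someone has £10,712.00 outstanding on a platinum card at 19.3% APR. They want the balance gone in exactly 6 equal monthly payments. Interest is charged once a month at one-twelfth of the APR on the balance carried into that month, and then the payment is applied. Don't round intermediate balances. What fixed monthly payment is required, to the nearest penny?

£1,887.17

Monthly rate r = 19.3%/12 = 1.60833% = 0.0160833.
Level-payment amortization: P = B₀·r / (1 − (1+r)^(−n)) = 10712.00·0.0160833 / (1 − 1.01608^(−6)).
Denominator 1 − (1+r)^(−6) = 0.0912926654.
P = 172.285 / 0.0912926654 ≈ 1887.17.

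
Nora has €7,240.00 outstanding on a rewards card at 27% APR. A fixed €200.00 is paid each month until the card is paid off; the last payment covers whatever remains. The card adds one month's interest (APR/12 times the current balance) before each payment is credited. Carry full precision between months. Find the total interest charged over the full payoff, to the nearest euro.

Monthly rate r = 27%/12 = 2.25% = 0.0225.
Payoff takes n = ⌈−ln(1 − rB₀/P)/ln(1+r)⌉ = ⌈75.715⌉ = 76 payments; the last is €143.41.
Total paid = 75·€200.00 + €143.41 = €15,143.41.
Total interest = total paid − principal = €15,143.41 − €7,240.00 = €7,903.41.

€7,903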